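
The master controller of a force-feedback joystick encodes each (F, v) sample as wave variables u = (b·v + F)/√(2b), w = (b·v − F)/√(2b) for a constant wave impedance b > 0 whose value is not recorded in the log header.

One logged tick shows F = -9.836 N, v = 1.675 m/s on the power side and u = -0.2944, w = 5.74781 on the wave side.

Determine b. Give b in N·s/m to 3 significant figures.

u + w = 5.4534;  u + w = √(2b)·v, so √(2b) = 5.4534/1.675 = 3.2558.
b = (√(2b))²/2 = 10.6000/2 = 5.3000.
(Check via u − w = 2F/√(2b): u − w = -6.0422, 2F/√(2b) = -6.0422.)

b = 5.3 N·s/m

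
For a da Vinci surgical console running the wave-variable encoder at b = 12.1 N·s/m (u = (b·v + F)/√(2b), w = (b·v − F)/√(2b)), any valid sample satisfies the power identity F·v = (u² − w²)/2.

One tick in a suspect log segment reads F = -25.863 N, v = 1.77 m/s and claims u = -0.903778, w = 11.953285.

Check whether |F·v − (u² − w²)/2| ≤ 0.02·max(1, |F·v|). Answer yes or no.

F·v = (-25.863)×1.77 = -45.777510 W.
(u² − w²)/2 = (0.816815 − 142.881022)/2 = -71.032104 W.
|Δ| = 25.254594;  2% of max(1, |F·v|) = 0.915550.

no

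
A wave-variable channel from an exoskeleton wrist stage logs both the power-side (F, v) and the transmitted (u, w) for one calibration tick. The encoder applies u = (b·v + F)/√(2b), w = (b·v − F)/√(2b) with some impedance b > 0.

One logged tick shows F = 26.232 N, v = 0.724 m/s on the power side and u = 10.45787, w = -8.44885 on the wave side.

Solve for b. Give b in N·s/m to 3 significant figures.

b = 3.85 N·s/m

u + w = 2.0090;  u + w = √(2b)·v, so √(2b) = 2.0090/0.724 = 2.7749.
b = (√(2b))²/2 = 7.7000/2 = 3.8500.
(Check via u − w = 2F/√(2b): u − w = 18.9067, 2F/√(2b) = 18.9067.)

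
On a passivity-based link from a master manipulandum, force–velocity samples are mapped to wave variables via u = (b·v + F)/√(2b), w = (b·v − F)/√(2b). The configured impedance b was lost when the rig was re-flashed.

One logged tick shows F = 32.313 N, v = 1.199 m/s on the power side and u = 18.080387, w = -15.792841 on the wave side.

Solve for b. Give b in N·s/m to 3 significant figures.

b = 1.82 N·s/m

u + w = 2.287546;  u + w = √(2b)·v, so √(2b) = 2.287546/1.199 = 1.907878.
b = (√(2b))²/2 = 3.639999/2 = 1.820000.
(Check via u − w = 2F/√(2b): u − w = 33.873228, 2F/√(2b) = 33.873231.)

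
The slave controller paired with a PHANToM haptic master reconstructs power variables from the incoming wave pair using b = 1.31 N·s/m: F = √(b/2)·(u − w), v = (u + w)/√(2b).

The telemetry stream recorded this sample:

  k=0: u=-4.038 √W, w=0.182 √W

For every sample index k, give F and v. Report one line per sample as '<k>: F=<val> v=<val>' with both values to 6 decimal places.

k=0: u−w=-4.220000, u+w=-3.856000; √(b/2)=0.809321, √(2b)=1.618641; F=0.809321×(-4.22)=-3.415333, v=-3.856000/1.618641=-2.382245

0: F=-3.415333 v=-2.382245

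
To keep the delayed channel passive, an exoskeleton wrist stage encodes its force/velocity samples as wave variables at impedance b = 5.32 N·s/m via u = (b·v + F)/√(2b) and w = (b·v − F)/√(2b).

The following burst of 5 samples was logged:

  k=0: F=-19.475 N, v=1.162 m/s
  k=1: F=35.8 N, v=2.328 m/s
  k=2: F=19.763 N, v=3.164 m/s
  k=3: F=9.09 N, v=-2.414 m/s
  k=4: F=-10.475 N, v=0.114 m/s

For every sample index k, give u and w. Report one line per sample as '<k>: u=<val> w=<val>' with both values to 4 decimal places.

0: u=-4.0753 w=7.8656
1: u=14.7720 w=-7.1783
2: u=11.2191 w=-0.8984
3: u=-1.1504 w=-6.7238
4: u=-3.0254 w=3.3972

k=0: b·v=5.32×1.162=6.1818; √(2b)=3.2619; u=(6.1818+(-19.475))/3.2619=-4.0753, w=(6.1818−(-19.475))/3.2619=7.8656
k=1: b·v=5.32×2.328=12.3850; √(2b)=3.2619; u=(12.3850+35.8)/3.2619=14.7720, w=(12.3850−35.8)/3.2619=-7.1783
k=2: b·v=5.32×3.164=16.8325; √(2b)=3.2619; u=(16.8325+19.763)/3.2619=11.2191, w=(16.8325−19.763)/3.2619=-0.8984
k=3: b·v=5.32×(-2.414)=-12.8425; √(2b)=3.2619; u=(-12.8425+9.09)/3.2619=-1.1504, w=(-12.8425−9.09)/3.2619=-6.7238
k=4: b·v=5.32×0.114=0.6065; √(2b)=3.2619; u=(0.6065+(-10.475))/3.2619=-3.0254, w=(0.6065−(-10.475))/3.2619=3.3972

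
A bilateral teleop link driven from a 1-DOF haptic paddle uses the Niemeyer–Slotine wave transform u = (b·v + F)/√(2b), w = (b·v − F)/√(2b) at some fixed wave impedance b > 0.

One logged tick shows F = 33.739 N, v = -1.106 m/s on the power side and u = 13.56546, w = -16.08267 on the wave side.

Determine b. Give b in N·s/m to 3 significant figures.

b = 2.59 N·s/m

u + w = -2.51721;  u + w = √(2b)·v, so √(2b) = -2.51721/(-1.106) = 2.27596.
b = (√(2b))²/2 = 5.17999/2 = 2.58999.
(Check via u − w = 2F/√(2b): u − w = 29.64813, 2F/√(2b) = 29.64817.)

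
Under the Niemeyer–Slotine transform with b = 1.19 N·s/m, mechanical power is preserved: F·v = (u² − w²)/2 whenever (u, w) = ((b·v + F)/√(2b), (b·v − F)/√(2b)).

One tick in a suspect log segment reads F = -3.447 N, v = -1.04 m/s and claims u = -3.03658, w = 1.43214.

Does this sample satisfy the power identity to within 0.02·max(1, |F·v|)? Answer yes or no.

F·v = (-3.447)×(-1.04) = 3.58488 W.
(u² − w²)/2 = (9.22082 − 2.05102)/2 = 3.58490 W.
|Δ| = 0.00002;  2% of max(1, |F·v|) = 0.07170.

yes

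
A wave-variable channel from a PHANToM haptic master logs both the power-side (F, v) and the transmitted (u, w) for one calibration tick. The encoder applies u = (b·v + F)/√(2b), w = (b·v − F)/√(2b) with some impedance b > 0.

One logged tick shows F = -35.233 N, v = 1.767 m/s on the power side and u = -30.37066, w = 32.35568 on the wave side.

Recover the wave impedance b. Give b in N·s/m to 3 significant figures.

b = 0.631 N·s/m

u + w = 1.9850;  u + w = √(2b)·v, so √(2b) = 1.9850/1.767 = 1.1234.
b = (√(2b))²/2 = 1.2620/2 = 0.6310.
(Check via u − w = 2F/√(2b): u − w = -62.7263, 2F/√(2b) = -62.7265.)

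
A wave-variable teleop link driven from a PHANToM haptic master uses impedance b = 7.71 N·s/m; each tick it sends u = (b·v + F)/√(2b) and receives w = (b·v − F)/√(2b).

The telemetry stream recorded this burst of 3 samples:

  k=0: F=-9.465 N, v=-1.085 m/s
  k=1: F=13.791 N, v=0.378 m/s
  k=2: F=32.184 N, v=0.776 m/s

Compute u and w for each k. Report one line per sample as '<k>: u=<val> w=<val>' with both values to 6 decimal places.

k=0: b·v=7.71×(-1.085)=-8.365350; √(2b)=3.926831; u=(-8.365350+(-9.465))/3.926831=-4.540646, w=(-8.365350−(-9.465))/3.926831=0.280035
k=1: b·v=7.71×0.378=2.914380; √(2b)=3.926831; u=(2.914380+13.791)/3.926831=4.254163, w=(2.914380−13.791)/3.926831=-2.769821
k=2: b·v=7.71×0.776=5.982960; √(2b)=3.926831; u=(5.982960+32.184)/3.926831=9.719533, w=(5.982960−32.184)/3.926831=-6.672312

0: u=-4.540646 w=0.280035
1: u=4.254163 w=-2.769821
2: u=9.719533 w=-6.672312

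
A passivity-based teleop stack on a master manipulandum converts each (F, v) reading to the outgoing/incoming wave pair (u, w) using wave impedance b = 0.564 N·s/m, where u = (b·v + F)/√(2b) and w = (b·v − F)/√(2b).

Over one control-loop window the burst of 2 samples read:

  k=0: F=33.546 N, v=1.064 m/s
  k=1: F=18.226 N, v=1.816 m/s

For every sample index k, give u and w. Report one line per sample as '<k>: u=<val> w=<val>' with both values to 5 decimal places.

k=0: b·v=0.564×1.064=0.60010; √(2b)=1.06207; u=(0.60010+33.546)/1.06207=32.15041, w=(0.60010−33.546)/1.06207=-31.02036
k=1: b·v=0.564×1.816=1.02422; √(2b)=1.06207; u=(1.02422+18.226)/1.06207=18.12513, w=(1.02422−18.226)/1.06207=-16.19641

0: u=32.15041 w=-31.02036
1: u=18.12513 w=-16.19641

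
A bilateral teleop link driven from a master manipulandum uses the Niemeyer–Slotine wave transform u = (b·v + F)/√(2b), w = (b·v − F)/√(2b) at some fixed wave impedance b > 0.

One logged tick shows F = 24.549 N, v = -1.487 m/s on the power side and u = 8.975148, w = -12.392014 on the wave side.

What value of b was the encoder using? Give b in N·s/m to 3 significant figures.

u + w = -3.416866;  u + w = √(2b)·v, so √(2b) = -3.416866/(-1.487) = 2.297825.
b = (√(2b))²/2 = 5.280000/2 = 2.640000.
(Check via u − w = 2F/√(2b): u − w = 21.367162, 2F/√(2b) = 21.367161.)

b = 2.64 N·s/m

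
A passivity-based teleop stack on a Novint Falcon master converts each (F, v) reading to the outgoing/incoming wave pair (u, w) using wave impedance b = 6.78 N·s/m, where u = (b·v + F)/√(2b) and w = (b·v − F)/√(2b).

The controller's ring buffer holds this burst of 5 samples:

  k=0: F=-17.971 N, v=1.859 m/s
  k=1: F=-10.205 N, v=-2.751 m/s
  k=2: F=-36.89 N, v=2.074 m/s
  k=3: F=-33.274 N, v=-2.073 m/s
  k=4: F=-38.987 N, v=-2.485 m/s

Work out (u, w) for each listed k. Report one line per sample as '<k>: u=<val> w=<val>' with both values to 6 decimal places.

0: u=-1.457472 w=8.303036
1: u=-7.836426 w=-2.293831
2: u=-6.199310 w=13.836588
3: u=-12.852776 w=5.219180
4: u=-15.162786 w=6.012046

k=0: b·v=6.78×1.859=12.604020; √(2b)=3.682391; u=(12.604020+(-17.971))/3.682391=-1.457472, w=(12.604020−(-17.971))/3.682391=8.303036
k=1: b·v=6.78×(-2.751)=-18.651780; √(2b)=3.682391; u=(-18.651780+(-10.205))/3.682391=-7.836426, w=(-18.651780−(-10.205))/3.682391=-2.293831
k=2: b·v=6.78×2.074=14.061720; √(2b)=3.682391; u=(14.061720+(-36.89))/3.682391=-6.199310, w=(14.061720−(-36.89))/3.682391=13.836588
k=3: b·v=6.78×(-2.073)=-14.054940; √(2b)=3.682391; u=(-14.054940+(-33.274))/3.682391=-12.852776, w=(-14.054940−(-33.274))/3.682391=5.219180
k=4: b·v=6.78×(-2.485)=-16.848300; √(2b)=3.682391; u=(-16.848300+(-38.987))/3.682391=-15.162786, w=(-16.848300−(-38.987))/3.682391=6.012046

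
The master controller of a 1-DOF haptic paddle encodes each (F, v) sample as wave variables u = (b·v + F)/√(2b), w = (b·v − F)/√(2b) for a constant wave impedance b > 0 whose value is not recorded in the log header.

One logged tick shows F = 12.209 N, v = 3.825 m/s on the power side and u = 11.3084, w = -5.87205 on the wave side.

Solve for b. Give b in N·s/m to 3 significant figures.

u + w = 5.4364;  u + w = √(2b)·v, so √(2b) = 5.4364/3.825 = 1.4213.
b = (√(2b))²/2 = 2.0200/2 = 1.0100.
(Check via u − w = 2F/√(2b): u − w = 17.1805, 2F/√(2b) = 17.1804.)

b = 1.01 N·s/m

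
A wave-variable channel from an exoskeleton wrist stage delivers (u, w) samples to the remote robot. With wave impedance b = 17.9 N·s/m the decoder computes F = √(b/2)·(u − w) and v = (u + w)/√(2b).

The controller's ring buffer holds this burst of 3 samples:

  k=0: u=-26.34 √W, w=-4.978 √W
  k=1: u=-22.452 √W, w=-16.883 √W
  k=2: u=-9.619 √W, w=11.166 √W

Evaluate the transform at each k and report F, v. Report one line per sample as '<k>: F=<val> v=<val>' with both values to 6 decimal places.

k=0: u−w=-21.362000, u+w=-31.318000; √(b/2)=2.991655, √(2b)=5.983310; F=2.991655×(-21.362)=-63.907735, v=-31.318000/5.983310=-5.234226
k=1: u−w=-5.569000, u+w=-39.335000; √(b/2)=2.991655, √(2b)=5.983310; F=2.991655×(-5.569)=-16.660527, v=-39.335000/5.983310=-6.574120
k=2: u−w=-20.785000, u+w=1.547000; √(b/2)=2.991655, √(2b)=5.983310; F=2.991655×(-20.785)=-62.181550, v=1.547000/5.983310=0.258553

0: F=-63.907735 v=-5.234226
1: F=-16.660527 v=-6.574120
2: F=-62.181550 v=0.258553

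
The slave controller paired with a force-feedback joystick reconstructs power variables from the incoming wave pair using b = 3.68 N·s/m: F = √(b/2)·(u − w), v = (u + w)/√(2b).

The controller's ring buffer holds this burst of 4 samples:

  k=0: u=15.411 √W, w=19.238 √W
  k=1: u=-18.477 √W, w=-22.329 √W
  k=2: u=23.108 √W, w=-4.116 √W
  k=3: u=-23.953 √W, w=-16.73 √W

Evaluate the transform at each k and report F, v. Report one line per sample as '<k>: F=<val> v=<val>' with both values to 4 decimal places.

k=0: u−w=-3.8270, u+w=34.6490; √(b/2)=1.3565, √(2b)=2.7129; F=1.3565×(-3.827)=-5.1912, v=34.6490/2.7129=12.7718
k=1: u−w=3.8520, u+w=-40.8060; √(b/2)=1.3565, √(2b)=2.7129; F=1.3565×3.852=5.2251, v=-40.8060/2.7129=-15.0413
k=2: u−w=27.2240, u+w=18.9920; √(b/2)=1.3565, √(2b)=2.7129; F=1.3565×27.224=36.9284, v=18.9920/2.7129=7.0005
k=3: u−w=-7.2230, u+w=-40.6830; √(b/2)=1.3565, √(2b)=2.7129; F=1.3565×(-7.223)=-9.7978, v=-40.6830/2.7129=-14.9960

0: F=-5.1912 v=12.7718
1: F=5.2251 v=-15.0413
2: F=36.9284 v=7.0005
3: F=-9.7978 v=-14.9960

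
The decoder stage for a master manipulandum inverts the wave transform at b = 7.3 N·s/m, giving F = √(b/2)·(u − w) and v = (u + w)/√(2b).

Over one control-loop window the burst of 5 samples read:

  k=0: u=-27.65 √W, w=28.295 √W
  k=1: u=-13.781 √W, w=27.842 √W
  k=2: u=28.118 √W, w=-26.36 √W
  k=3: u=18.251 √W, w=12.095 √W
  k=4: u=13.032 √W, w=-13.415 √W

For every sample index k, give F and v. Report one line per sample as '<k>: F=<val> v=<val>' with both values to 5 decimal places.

0: F=-106.88277 v=0.16880
1: F=-79.52063 v=3.67993
2: F=104.08007 v=0.46009
3: F=11.76102 v=7.94191
4: F=50.52692 v=-0.10024

k=0: u−w=-55.94500, u+w=0.64500; √(b/2)=1.91050, √(2b)=3.82099; F=1.91050×(-55.945)=-106.88277, v=0.64500/3.82099=0.16880
k=1: u−w=-41.62300, u+w=14.06100; √(b/2)=1.91050, √(2b)=3.82099; F=1.91050×(-41.623)=-79.52063, v=14.06100/3.82099=3.67993
k=2: u−w=54.47800, u+w=1.75800; √(b/2)=1.91050, √(2b)=3.82099; F=1.91050×54.478=104.08007, v=1.75800/3.82099=0.46009
k=3: u−w=6.15600, u+w=30.34600; √(b/2)=1.91050, √(2b)=3.82099; F=1.91050×6.156=11.76102, v=30.34600/3.82099=7.94191
k=4: u−w=26.44700, u+w=-0.38300; √(b/2)=1.91050, √(2b)=3.82099; F=1.91050×26.447=50.52692, v=-0.38300/3.82099=-0.10024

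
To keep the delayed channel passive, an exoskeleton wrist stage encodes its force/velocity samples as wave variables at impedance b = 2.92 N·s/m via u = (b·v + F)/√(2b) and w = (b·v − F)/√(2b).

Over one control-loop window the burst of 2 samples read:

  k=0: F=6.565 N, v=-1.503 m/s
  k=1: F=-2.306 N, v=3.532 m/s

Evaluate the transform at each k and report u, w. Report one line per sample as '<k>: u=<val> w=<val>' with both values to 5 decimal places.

k=0: b·v=2.92×(-1.503)=-4.38876; √(2b)=2.41661; u=(-4.38876+6.565)/2.41661=0.90053, w=(-4.38876−6.565)/2.41661=-4.53270
k=1: b·v=2.92×3.532=10.31344; √(2b)=2.41661; u=(10.31344+(-2.306))/2.41661=3.31350, w=(10.31344−(-2.306))/2.41661=5.22196

0: u=0.90053 w=-4.53270
1: u=3.31350 w=5.22196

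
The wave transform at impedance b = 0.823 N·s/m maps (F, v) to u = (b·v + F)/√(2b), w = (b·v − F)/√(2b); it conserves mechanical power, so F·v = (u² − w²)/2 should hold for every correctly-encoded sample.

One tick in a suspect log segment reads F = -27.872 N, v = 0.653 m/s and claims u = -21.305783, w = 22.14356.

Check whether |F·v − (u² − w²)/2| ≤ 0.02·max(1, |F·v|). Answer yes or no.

F·v = (-27.872)×0.653 = -18.200416 W.
(u² − w²)/2 = (453.936389 − 490.337249)/2 = -18.200430 W.
|Δ| = 0.000014;  2% of max(1, |F·v|) = 0.364008.

yes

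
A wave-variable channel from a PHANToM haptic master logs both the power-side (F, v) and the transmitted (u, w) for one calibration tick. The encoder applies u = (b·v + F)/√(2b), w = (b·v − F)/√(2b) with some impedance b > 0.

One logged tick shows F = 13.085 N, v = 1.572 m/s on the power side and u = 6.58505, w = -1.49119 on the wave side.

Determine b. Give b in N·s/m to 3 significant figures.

b = 5.25 N·s/m

u + w = 5.0939;  u + w = √(2b)·v, so √(2b) = 5.0939/1.572 = 3.2404.
b = (√(2b))²/2 = 10.5000/2 = 5.2500.
(Check via u − w = 2F/√(2b): u − w = 8.0762, 2F/√(2b) = 8.0762.)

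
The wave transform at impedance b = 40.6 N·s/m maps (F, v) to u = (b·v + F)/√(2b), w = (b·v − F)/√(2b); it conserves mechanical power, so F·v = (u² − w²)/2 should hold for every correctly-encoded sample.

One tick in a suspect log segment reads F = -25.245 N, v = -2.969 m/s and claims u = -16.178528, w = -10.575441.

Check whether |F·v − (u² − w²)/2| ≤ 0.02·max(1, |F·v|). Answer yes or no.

F·v = (-25.245)×(-2.969) = 74.952405 W.
(u² − w²)/2 = (261.744768 − 111.839952)/2 = 74.952408 W.
|Δ| = 0.000003;  2% of max(1, |F·v|) = 1.499048.

yes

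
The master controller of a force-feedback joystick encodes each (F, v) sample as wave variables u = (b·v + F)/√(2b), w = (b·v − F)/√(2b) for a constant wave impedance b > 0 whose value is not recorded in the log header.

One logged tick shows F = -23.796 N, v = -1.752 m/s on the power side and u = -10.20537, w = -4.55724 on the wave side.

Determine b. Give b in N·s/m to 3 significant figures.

u + w = -14.7626;  u + w = √(2b)·v, so √(2b) = -14.7626/(-1.752) = 8.4261.
b = (√(2b))²/2 = 71.0000/2 = 35.5000.
(Check via u − w = 2F/√(2b): u − w = -5.6481, 2F/√(2b) = -5.6481.)

b = 35.5 N·s/m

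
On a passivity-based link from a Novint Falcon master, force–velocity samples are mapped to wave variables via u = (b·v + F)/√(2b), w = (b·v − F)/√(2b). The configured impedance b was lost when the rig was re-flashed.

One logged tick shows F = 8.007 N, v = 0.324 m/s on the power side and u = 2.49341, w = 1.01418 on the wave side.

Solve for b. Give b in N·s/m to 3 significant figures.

u + w = 3.5076;  u + w = √(2b)·v, so √(2b) = 3.5076/0.324 = 10.8259.
b = (√(2b))²/2 = 117.2000/2 = 58.6000.
(Check via u − w = 2F/√(2b): u − w = 1.4792, 2F/√(2b) = 1.4792.)

b = 58.6 N·s/m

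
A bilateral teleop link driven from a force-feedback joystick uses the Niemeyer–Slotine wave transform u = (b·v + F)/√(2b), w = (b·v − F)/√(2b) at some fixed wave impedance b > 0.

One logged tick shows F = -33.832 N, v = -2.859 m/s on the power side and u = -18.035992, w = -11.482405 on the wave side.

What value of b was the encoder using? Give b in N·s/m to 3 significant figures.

b = 53.3 N·s/m

u + w = -29.518397;  u + w = √(2b)·v, so √(2b) = -29.518397/(-2.859) = 10.324728.
b = (√(2b))²/2 = 106.600006/2 = 53.300003.
(Check via u − w = 2F/√(2b): u − w = -6.553587, 2F/√(2b) = -6.553587.)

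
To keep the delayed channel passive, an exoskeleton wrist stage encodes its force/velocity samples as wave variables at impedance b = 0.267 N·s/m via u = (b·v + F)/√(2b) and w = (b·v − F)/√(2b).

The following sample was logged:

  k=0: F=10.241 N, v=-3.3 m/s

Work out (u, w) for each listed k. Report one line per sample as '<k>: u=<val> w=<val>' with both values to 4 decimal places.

0: u=12.8086 w=-15.2201

k=0: b·v=0.267×(-3.3)=-0.8811; √(2b)=0.7308; u=(-0.8811+10.241)/0.7308=12.8086, w=(-0.8811−10.241)/0.7308=-15.2201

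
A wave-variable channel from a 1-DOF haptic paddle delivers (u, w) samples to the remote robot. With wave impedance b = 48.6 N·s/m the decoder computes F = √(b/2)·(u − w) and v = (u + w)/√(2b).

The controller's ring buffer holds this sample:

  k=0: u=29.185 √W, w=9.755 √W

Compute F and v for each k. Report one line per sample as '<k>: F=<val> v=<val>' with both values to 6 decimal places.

0: F=95.780244 v=3.949688

k=0: u−w=19.430000, u+w=38.940000; √(b/2)=4.929503, √(2b)=9.859006; F=4.929503×19.43=95.780244, v=38.940000/9.859006=3.949688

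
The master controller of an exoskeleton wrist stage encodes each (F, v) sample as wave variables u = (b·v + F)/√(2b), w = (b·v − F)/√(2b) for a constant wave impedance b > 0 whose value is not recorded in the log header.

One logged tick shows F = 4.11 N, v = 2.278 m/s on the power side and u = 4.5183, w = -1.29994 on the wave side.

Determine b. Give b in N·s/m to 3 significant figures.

b = 0.998 N·s/m

u + w = 3.2184;  u + w = √(2b)·v, so √(2b) = 3.2184/2.278 = 1.4128.
b = (√(2b))²/2 = 1.9960/2 = 0.9980.
(Check via u − w = 2F/√(2b): u − w = 5.8182, 2F/√(2b) = 5.8182.)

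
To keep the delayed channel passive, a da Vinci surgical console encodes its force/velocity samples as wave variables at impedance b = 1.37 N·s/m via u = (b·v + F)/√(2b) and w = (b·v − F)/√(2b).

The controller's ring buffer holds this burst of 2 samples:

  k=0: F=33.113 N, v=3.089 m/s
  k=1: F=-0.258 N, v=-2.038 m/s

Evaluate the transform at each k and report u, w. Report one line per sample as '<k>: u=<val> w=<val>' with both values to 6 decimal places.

k=0: b·v=1.37×3.089=4.231930; √(2b)=1.655295; u=(4.231930+33.113)/1.655295=22.560897, w=(4.231930−33.113)/1.655295=-17.447692
k=1: b·v=1.37×(-2.038)=-2.792060; √(2b)=1.655295; u=(-2.792060+(-0.258))/1.655295=-1.842609, w=(-2.792060−(-0.258))/1.655295=-1.530882

0: u=22.560897 w=-17.447692
1: u=-1.842609 w=-1.530882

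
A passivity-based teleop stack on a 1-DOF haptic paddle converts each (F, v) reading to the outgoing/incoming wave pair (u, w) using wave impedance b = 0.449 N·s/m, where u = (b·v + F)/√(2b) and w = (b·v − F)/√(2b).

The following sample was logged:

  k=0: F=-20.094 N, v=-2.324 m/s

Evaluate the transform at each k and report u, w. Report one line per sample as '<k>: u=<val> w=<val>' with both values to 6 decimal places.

0: u=-22.305654 w=20.103365

k=0: b·v=0.449×(-2.324)=-1.043476; √(2b)=0.947629; u=(-1.043476+(-20.094))/0.947629=-22.305654, w=(-1.043476−(-20.094))/0.947629=20.103365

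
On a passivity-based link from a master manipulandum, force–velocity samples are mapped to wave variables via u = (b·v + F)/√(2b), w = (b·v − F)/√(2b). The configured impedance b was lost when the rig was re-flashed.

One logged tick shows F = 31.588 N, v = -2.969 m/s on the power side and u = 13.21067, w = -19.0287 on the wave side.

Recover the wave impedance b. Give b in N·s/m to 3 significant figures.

u + w = -5.81803;  u + w = √(2b)·v, so √(2b) = -5.81803/(-2.969) = 1.95959.
b = (√(2b))²/2 = 3.84000/2 = 1.92000.
(Check via u − w = 2F/√(2b): u − w = 32.23937, 2F/√(2b) = 32.23936.)

b = 1.92 N·s/m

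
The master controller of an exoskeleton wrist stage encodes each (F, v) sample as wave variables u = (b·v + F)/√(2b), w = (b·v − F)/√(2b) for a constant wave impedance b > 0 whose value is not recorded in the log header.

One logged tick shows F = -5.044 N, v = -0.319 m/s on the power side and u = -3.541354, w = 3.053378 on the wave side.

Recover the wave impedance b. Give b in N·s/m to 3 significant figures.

b = 1.17 N·s/m

u + w = -0.487976;  u + w = √(2b)·v, so √(2b) = -0.487976/(-0.319) = 1.529705.
b = (√(2b))²/2 = 2.339998/2 = 1.169999.
(Check via u − w = 2F/√(2b): u − w = -6.594732, 2F/√(2b) = -6.594734.)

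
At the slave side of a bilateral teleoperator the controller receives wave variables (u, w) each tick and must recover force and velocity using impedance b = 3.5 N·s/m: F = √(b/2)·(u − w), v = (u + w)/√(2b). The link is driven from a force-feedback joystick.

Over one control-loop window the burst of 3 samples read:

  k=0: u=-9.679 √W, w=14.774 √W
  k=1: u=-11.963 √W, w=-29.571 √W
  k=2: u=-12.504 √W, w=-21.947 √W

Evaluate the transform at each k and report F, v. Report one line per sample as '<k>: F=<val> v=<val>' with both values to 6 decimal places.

0: F=-32.348278 v=1.925729
1: F=23.293195 v=-15.698376
2: F=12.491915 v=-13.021254

k=0: u−w=-24.453000, u+w=5.095000; √(b/2)=1.322876, √(2b)=2.645751; F=1.322876×(-24.453)=-32.348278, v=5.095000/2.645751=1.925729
k=1: u−w=17.608000, u+w=-41.534000; √(b/2)=1.322876, √(2b)=2.645751; F=1.322876×17.608=23.293195, v=-41.534000/2.645751=-15.698376
k=2: u−w=9.443000, u+w=-34.451000; √(b/2)=1.322876, √(2b)=2.645751; F=1.322876×9.443=12.491915, v=-34.451000/2.645751=-13.021254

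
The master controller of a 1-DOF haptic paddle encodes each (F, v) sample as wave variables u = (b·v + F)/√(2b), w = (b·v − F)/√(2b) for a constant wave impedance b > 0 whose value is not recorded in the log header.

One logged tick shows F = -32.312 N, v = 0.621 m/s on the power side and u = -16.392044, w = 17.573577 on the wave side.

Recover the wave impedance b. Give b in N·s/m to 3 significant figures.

b = 1.81 N·s/m

u + w = 1.181533;  u + w = √(2b)·v, so √(2b) = 1.181533/0.621 = 1.902630.
b = (√(2b))²/2 = 3.620000/2 = 1.810000.
(Check via u − w = 2F/√(2b): u − w = -33.965621, 2F/√(2b) = -33.965623.)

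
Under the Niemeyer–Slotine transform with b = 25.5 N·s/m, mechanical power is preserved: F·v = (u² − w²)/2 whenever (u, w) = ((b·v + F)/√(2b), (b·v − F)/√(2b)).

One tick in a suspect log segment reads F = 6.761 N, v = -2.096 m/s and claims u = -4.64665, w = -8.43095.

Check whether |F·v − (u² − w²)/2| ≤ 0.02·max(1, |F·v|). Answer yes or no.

F·v = 6.761×(-2.096) = -14.17106 W.
(u² − w²)/2 = (21.59136 − 71.08092)/2 = -24.74478 W.
|Δ| = 10.57372;  2% of max(1, |F·v|) = 0.28342.

no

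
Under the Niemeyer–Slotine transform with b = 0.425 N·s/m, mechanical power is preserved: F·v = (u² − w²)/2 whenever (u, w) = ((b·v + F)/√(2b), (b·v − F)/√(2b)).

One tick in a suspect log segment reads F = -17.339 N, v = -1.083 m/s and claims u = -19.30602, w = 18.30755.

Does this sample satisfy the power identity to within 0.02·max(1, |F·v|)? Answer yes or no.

F·v = (-17.339)×(-1.083) = 18.7781 W.
(u² − w²)/2 = (372.7224 − 335.1664)/2 = 18.7780 W.
|Δ| = 0.0001;  2% of max(1, |F·v|) = 0.3756.

yes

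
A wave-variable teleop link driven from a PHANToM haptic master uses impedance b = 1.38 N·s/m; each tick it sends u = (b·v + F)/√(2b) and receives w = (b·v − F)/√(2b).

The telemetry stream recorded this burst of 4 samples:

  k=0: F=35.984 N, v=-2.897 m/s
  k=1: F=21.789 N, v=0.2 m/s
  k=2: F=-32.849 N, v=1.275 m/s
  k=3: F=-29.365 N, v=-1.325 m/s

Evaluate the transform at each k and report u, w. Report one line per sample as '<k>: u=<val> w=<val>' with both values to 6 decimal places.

k=0: b·v=1.38×(-2.897)=-3.997860; √(2b)=1.661325; u=(-3.997860+35.984)/1.661325=19.253394, w=(-3.997860−35.984)/1.661325=-24.066252
k=1: b·v=1.38×0.2=0.276000; √(2b)=1.661325; u=(0.276000+21.789)/1.661325=13.281569, w=(0.276000−21.789)/1.661325=-12.949304
k=2: b·v=1.38×1.275=1.759500; √(2b)=1.661325; u=(1.759500+(-32.849))/1.661325=-18.713680, w=(1.759500−(-32.849))/1.661325=20.831869
k=3: b·v=1.38×(-1.325)=-1.828500; √(2b)=1.661325; u=(-1.828500+(-29.365))/1.661325=-18.776281, w=(-1.828500−(-29.365))/1.661325=16.575025

0: u=19.253394 w=-24.066252
1: u=13.281569 w=-12.949304
2: u=-18.713680 w=20.831869
3: u=-18.776281 w=16.575025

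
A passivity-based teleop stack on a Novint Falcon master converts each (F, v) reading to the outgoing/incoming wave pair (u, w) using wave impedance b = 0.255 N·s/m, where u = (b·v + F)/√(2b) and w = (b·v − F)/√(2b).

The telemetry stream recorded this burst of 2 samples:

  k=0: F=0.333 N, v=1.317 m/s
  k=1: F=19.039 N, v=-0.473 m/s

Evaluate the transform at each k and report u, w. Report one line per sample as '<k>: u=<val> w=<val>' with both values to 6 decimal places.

k=0: b·v=0.255×1.317=0.335835; √(2b)=0.714143; u=(0.335835+0.333)/0.714143=0.936556, w=(0.335835−0.333)/0.714143=0.003970
k=1: b·v=0.255×(-0.473)=-0.120615; √(2b)=0.714143; u=(-0.120615+19.039)/0.714143=26.491038, w=(-0.120615−19.039)/0.714143=-26.828827

0: u=0.936556 w=0.003970
1: u=26.491038 w=-26.828827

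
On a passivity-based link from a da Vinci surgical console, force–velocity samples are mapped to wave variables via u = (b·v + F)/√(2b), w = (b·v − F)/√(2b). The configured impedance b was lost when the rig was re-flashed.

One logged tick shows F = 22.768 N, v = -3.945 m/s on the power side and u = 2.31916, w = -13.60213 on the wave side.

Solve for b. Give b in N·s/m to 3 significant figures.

u + w = -11.28297;  u + w = √(2b)·v, so √(2b) = -11.28297/(-3.945) = 2.86007.
b = (√(2b))²/2 = 8.17999/2 = 4.09000.
(Check via u − w = 2F/√(2b): u − w = 15.92129, 2F/√(2b) = 15.92130.)

b = 4.09 N·s/m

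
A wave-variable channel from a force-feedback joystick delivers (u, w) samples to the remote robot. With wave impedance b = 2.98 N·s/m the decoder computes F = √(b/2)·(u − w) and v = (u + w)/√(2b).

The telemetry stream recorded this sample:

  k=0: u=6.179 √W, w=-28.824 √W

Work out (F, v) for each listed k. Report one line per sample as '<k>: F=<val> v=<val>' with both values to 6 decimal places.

0: F=42.726607 v=-9.275753

k=0: u−w=35.003000, u+w=-22.645000; √(b/2)=1.220656, √(2b)=2.441311; F=1.220656×35.003=42.726607, v=-22.645000/2.441311=-9.275753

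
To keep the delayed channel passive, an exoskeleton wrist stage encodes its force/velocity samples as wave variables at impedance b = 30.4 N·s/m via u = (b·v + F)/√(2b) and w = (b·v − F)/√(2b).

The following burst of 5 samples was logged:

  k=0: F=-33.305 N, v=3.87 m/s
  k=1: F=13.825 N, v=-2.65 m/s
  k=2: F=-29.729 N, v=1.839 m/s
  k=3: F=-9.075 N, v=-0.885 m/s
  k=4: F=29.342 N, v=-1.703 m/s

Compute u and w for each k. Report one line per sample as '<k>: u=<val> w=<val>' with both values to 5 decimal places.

k=0: b·v=30.4×3.87=117.64800; √(2b)=7.79744; u=(117.64800+(-33.305))/7.79744=10.81676, w=(117.64800−(-33.305))/7.79744=19.35931
k=1: b·v=30.4×(-2.65)=-80.56000; √(2b)=7.79744; u=(-80.56000+13.825)/7.79744=-8.55858, w=(-80.56000−13.825)/7.79744=-12.10462
k=2: b·v=30.4×1.839=55.90560; √(2b)=7.79744; u=(55.90560+(-29.729))/7.79744=3.35708, w=(55.90560−(-29.729))/7.79744=10.98241
k=3: b·v=30.4×(-0.885)=-26.90400; √(2b)=7.79744; u=(-26.90400+(-9.075))/7.79744=-4.61421, w=(-26.90400−(-9.075))/7.79744=-2.28652
k=4: b·v=30.4×(-1.703)=-51.77120; √(2b)=7.79744; u=(-51.77120+29.342)/7.79744=-2.87648, w=(-51.77120−29.342)/7.79744=-10.40255

0: u=10.81676 w=19.35931
1: u=-8.55858 w=-12.10462
2: u=3.35708 w=10.98241
3: u=-4.61421 w=-2.28652
4: u=-2.87648 w=-10.40255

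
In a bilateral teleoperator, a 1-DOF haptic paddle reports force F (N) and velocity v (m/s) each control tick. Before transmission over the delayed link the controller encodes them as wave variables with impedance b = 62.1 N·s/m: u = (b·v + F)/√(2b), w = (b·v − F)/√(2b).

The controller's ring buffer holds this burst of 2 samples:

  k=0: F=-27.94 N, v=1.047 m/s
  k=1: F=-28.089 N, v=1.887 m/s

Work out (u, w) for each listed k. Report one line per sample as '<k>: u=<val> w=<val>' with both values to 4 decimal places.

k=0: b·v=62.1×1.047=65.0187; √(2b)=11.1445; u=(65.0187+(-27.94))/11.1445=3.3271, w=(65.0187−(-27.94))/11.1445=8.3412
k=1: b·v=62.1×1.887=117.1827; √(2b)=11.1445; u=(117.1827+(-28.089))/11.1445=7.9944, w=(117.1827−(-28.089))/11.1445=13.0353

0: u=3.3271 w=8.3412
1: u=7.9944 w=13.0353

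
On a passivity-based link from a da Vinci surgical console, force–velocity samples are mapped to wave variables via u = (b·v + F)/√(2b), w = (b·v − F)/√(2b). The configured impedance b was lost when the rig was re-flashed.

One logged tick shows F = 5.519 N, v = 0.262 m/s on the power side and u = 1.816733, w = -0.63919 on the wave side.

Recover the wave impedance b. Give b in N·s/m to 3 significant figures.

u + w = 1.177543;  u + w = √(2b)·v, so √(2b) = 1.177543/0.262 = 4.494439.
b = (√(2b))²/2 = 20.199981/2 = 10.099991.
(Check via u − w = 2F/√(2b): u − w = 2.455923, 2F/√(2b) = 2.455924.)

b = 10.1 N·s/m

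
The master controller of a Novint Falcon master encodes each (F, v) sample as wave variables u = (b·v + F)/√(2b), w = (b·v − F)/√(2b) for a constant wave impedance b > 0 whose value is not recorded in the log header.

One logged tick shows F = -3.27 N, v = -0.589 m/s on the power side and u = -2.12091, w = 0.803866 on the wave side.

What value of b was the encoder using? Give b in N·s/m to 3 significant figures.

u + w = -1.317044;  u + w = √(2b)·v, so √(2b) = -1.317044/(-0.589) = 2.236068.
b = (√(2b))²/2 = 5.000000/2 = 2.500000.
(Check via u − w = 2F/√(2b): u − w = -2.924776, 2F/√(2b) = -2.924777.)

b = 2.5 N·s/m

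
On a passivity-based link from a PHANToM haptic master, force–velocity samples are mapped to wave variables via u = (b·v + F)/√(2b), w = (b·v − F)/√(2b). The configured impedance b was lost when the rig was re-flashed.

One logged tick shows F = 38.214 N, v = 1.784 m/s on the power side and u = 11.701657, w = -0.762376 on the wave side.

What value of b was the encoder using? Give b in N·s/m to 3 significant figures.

u + w = 10.939281;  u + w = √(2b)·v, so √(2b) = 10.939281/1.784 = 6.131884.
b = (√(2b))²/2 = 37.600001/2 = 18.800001.
(Check via u − w = 2F/√(2b): u − w = 12.464033, 2F/√(2b) = 12.464032.)

b = 18.8 N·s/m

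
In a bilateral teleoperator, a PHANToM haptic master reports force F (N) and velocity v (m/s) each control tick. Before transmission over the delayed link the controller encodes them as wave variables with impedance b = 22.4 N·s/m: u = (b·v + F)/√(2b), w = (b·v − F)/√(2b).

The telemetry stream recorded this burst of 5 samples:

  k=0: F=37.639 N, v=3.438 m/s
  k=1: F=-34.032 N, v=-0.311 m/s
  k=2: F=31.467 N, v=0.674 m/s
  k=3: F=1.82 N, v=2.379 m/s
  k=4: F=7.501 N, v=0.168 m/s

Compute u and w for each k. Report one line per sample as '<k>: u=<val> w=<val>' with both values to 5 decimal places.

0: u=17.12915 w=5.88235
1: u=-6.12531 w=4.04370
2: u=6.95692 w=-2.44565
3: u=8.23357 w=7.68974
4: u=1.68291 w=-0.55844

k=0: b·v=22.4×3.438=77.01120; √(2b)=6.69328; u=(77.01120+37.639)/6.69328=17.12915, w=(77.01120−37.639)/6.69328=5.88235
k=1: b·v=22.4×(-0.311)=-6.96640; √(2b)=6.69328; u=(-6.96640+(-34.032))/6.69328=-6.12531, w=(-6.96640−(-34.032))/6.69328=4.04370
k=2: b·v=22.4×0.674=15.09760; √(2b)=6.69328; u=(15.09760+31.467)/6.69328=6.95692, w=(15.09760−31.467)/6.69328=-2.44565
k=3: b·v=22.4×2.379=53.28960; √(2b)=6.69328; u=(53.28960+1.82)/6.69328=8.23357, w=(53.28960−1.82)/6.69328=7.68974
k=4: b·v=22.4×0.168=3.76320; √(2b)=6.69328; u=(3.76320+7.501)/6.69328=1.68291, w=(3.76320−7.501)/6.69328=-0.55844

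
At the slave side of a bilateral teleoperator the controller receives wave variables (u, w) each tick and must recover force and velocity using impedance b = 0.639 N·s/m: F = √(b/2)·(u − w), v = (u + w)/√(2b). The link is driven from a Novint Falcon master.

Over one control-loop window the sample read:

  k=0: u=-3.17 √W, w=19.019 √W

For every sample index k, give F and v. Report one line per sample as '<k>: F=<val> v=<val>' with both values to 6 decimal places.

k=0: u−w=-22.189000, u+w=15.849000; √(b/2)=0.565243, √(2b)=1.130487; F=0.565243×(-22.189)=-12.542184, v=15.849000/1.130487=14.019626

0: F=-12.542184 v=14.019626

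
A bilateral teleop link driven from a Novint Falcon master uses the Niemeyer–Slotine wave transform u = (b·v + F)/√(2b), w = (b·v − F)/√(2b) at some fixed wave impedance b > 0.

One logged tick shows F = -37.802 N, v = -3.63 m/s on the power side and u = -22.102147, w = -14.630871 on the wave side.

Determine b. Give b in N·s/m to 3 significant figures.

u + w = -36.733018;  u + w = √(2b)·v, so √(2b) = -36.733018/(-3.63) = 10.119289.
b = (√(2b))²/2 = 102.400004/2 = 51.200002.
(Check via u − w = 2F/√(2b): u − w = -7.471276, 2F/√(2b) = -7.471276.)

b = 51.2 N·s/m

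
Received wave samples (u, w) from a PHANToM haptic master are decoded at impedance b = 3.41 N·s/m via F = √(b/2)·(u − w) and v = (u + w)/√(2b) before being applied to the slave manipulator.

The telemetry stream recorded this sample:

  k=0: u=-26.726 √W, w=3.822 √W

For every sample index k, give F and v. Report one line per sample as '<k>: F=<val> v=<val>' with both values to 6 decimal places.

k=0: u−w=-30.548000, u+w=-22.904000; √(b/2)=1.305756, √(2b)=2.611513; F=1.305756×(-30.548)=-39.888249, v=-22.904000/2.611513=-8.770395

0: F=-39.888249 v=-8.770395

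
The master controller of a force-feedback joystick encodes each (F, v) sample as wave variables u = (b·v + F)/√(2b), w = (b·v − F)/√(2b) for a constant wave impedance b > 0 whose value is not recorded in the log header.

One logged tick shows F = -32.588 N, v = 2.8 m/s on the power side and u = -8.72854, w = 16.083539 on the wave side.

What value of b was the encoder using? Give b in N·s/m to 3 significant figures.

b = 3.45 N·s/m

u + w = 7.354999;  u + w = √(2b)·v, so √(2b) = 7.354999/2.8 = 2.626785.
b = (√(2b))²/2 = 6.900001/2 = 3.450001.
(Check via u − w = 2F/√(2b): u − w = -24.812079, 2F/√(2b) = -24.812077.)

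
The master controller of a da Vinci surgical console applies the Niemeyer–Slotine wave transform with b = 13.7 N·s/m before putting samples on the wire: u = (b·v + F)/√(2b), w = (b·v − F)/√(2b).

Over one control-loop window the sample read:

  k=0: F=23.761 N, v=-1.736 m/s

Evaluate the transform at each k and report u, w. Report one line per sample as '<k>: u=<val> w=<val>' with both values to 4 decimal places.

k=0: b·v=13.7×(-1.736)=-23.7832; √(2b)=5.2345; u=(-23.7832+23.761)/5.2345=-0.0042, w=(-23.7832−23.761)/5.2345=-9.0829

0: u=-0.0042 w=-9.0829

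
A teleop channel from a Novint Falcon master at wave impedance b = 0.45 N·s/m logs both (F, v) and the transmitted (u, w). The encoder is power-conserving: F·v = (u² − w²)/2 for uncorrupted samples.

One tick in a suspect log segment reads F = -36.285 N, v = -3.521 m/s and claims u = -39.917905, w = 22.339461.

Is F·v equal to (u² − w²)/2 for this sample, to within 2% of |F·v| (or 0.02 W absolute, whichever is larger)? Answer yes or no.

F·v = (-36.285)×(-3.521) = 127.759485 W.
(u² − w²)/2 = (1593.439140 − 499.051518)/2 = 547.193811 W.
|Δ| = 419.434326;  2% of max(1, |F·v|) = 2.555190.

no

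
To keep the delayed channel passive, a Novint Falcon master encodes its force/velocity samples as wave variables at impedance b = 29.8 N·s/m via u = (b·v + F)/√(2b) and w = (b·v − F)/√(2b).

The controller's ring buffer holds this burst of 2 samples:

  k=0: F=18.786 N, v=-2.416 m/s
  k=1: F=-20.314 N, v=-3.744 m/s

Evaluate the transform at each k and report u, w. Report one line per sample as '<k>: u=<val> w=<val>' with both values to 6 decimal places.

k=0: b·v=29.8×(-2.416)=-71.996800; √(2b)=7.720104; u=(-71.996800+18.786)/7.720104=-6.892498, w=(-71.996800−18.786)/7.720104=-11.759272
k=1: b·v=29.8×(-3.744)=-111.571200; √(2b)=7.720104; u=(-111.571200+(-20.314))/7.720104=-17.083346, w=(-111.571200−(-20.314))/7.720104=-11.820722

0: u=-6.892498 w=-11.759272
1: u=-17.083346 w=-11.820722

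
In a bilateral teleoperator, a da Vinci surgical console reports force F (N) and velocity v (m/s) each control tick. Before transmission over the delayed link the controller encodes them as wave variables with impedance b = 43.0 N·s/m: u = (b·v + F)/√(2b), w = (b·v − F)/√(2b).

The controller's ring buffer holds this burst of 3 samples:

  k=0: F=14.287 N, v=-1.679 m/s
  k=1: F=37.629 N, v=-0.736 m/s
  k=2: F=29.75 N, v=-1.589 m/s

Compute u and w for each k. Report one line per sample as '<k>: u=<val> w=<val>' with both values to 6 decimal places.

k=0: b·v=43.0×(-1.679)=-72.197000; √(2b)=9.273618; u=(-72.197000+14.287)/9.273618=-6.244596, w=(-72.197000−14.287)/9.273618=-9.325810
k=1: b·v=43.0×(-0.736)=-31.648000; √(2b)=9.273618; u=(-31.648000+37.629)/9.273618=0.644948, w=(-31.648000−37.629)/9.273618=-7.470331
k=2: b·v=43.0×(-1.589)=-68.327000; √(2b)=9.273618; u=(-68.327000+29.75)/9.273618=-4.159865, w=(-68.327000−29.75)/9.273618=-10.575915

0: u=-6.244596 w=-9.325810
1: u=0.644948 w=-7.470331
2: u=-4.159865 w=-10.575915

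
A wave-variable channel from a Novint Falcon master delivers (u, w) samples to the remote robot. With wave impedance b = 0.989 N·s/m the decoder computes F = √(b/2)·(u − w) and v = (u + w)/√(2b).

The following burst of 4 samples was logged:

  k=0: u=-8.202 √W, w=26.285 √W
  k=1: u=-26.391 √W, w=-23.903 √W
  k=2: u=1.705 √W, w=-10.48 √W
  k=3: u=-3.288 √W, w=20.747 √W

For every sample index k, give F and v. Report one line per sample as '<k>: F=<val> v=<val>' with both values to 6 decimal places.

k=0: u−w=-34.487000, u+w=18.083000; √(b/2)=0.703207, √(2b)=1.406414; F=0.703207×(-34.487)=-24.251498, v=18.083000/1.406414=12.857524
k=1: u−w=-2.488000, u+w=-50.294000; √(b/2)=0.703207, √(2b)=1.406414; F=0.703207×(-2.488)=-1.749579, v=-50.294000/1.406414=-35.760455
k=2: u−w=12.185000, u+w=-8.775000; √(b/2)=0.703207, √(2b)=1.406414; F=0.703207×12.185=8.568577, v=-8.775000/1.406414=-6.239273
k=3: u−w=-24.035000, u+w=17.459000; √(b/2)=0.703207, √(2b)=1.406414; F=0.703207×(-24.035)=-16.901579, v=17.459000/1.406414=12.413842

0: F=-24.251498 v=12.857524
1: F=-1.749579 v=-35.760455
2: F=8.568577 v=-6.239273
3: F=-16.901579 v=12.413842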